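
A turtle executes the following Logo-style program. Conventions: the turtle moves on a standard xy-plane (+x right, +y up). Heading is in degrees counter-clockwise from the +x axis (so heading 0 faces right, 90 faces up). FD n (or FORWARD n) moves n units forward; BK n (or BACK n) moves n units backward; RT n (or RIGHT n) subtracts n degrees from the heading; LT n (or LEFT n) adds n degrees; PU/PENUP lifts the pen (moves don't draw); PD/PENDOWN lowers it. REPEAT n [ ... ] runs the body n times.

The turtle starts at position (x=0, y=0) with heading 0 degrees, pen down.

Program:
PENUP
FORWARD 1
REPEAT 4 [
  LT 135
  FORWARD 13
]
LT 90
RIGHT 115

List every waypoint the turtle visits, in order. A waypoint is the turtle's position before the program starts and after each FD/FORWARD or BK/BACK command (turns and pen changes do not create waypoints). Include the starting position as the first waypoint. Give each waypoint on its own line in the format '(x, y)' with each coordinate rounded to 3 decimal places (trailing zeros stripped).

Answer: (0, 0)
(1, 0)
(-8.192, 9.192)
(-8.192, -3.808)
(1, 5.385)
(-12, 5.385)

Derivation:
Executing turtle program step by step:
Start: pos=(0,0), heading=0, pen down
PU: pen up
FD 1: (0,0) -> (1,0) [heading=0, move]
REPEAT 4 [
  -- iteration 1/4 --
  LT 135: heading 0 -> 135
  FD 13: (1,0) -> (-8.192,9.192) [heading=135, move]
  -- iteration 2/4 --
  LT 135: heading 135 -> 270
  FD 13: (-8.192,9.192) -> (-8.192,-3.808) [heading=270, move]
  -- iteration 3/4 --
  LT 135: heading 270 -> 45
  FD 13: (-8.192,-3.808) -> (1,5.385) [heading=45, move]
  -- iteration 4/4 --
  LT 135: heading 45 -> 180
  FD 13: (1,5.385) -> (-12,5.385) [heading=180, move]
]
LT 90: heading 180 -> 270
RT 115: heading 270 -> 155
Final: pos=(-12,5.385), heading=155, 0 segment(s) drawn
Waypoints (6 total):
(0, 0)
(1, 0)
(-8.192, 9.192)
(-8.192, -3.808)
(1, 5.385)
(-12, 5.385)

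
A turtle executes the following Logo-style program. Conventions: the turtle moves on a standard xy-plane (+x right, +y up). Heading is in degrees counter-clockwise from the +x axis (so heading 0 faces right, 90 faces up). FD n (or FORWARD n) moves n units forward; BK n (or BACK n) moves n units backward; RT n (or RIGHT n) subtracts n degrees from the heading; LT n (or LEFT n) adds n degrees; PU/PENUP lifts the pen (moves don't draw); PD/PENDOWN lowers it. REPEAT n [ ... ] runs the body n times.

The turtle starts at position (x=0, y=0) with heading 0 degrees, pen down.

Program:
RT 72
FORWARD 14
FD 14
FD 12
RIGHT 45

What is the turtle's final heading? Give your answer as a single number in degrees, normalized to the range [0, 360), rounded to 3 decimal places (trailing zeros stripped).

Answer: 243

Derivation:
Executing turtle program step by step:
Start: pos=(0,0), heading=0, pen down
RT 72: heading 0 -> 288
FD 14: (0,0) -> (4.326,-13.315) [heading=288, draw]
FD 14: (4.326,-13.315) -> (8.652,-26.63) [heading=288, draw]
FD 12: (8.652,-26.63) -> (12.361,-38.042) [heading=288, draw]
RT 45: heading 288 -> 243
Final: pos=(12.361,-38.042), heading=243, 3 segment(s) drawn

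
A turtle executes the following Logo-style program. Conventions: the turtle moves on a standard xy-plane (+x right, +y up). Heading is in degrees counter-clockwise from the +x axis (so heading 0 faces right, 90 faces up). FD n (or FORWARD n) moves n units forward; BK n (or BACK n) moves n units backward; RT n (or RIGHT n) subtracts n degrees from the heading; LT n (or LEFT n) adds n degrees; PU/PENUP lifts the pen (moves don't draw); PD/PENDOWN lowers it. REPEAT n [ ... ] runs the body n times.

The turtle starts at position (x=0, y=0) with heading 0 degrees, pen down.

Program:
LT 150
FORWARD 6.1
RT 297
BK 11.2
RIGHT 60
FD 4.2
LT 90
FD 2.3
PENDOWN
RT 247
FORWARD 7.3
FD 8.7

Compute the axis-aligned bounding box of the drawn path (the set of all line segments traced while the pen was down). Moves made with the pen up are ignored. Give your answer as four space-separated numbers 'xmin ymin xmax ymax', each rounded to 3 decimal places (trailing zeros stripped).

Executing turtle program step by step:
Start: pos=(0,0), heading=0, pen down
LT 150: heading 0 -> 150
FD 6.1: (0,0) -> (-5.283,3.05) [heading=150, draw]
RT 297: heading 150 -> 213
BK 11.2: (-5.283,3.05) -> (4.11,9.15) [heading=213, draw]
RT 60: heading 213 -> 153
FD 4.2: (4.11,9.15) -> (0.368,11.057) [heading=153, draw]
LT 90: heading 153 -> 243
FD 2.3: (0.368,11.057) -> (-0.676,9.007) [heading=243, draw]
PD: pen down
RT 247: heading 243 -> 356
FD 7.3: (-0.676,9.007) -> (6.606,8.498) [heading=356, draw]
FD 8.7: (6.606,8.498) -> (15.285,7.891) [heading=356, draw]
Final: pos=(15.285,7.891), heading=356, 6 segment(s) drawn

Segment endpoints: x in {-5.283, -0.676, 0, 0.368, 4.11, 6.606, 15.285}, y in {0, 3.05, 7.891, 8.498, 9.007, 9.15, 11.057}
xmin=-5.283, ymin=0, xmax=15.285, ymax=11.057

Answer: -5.283 0 15.285 11.057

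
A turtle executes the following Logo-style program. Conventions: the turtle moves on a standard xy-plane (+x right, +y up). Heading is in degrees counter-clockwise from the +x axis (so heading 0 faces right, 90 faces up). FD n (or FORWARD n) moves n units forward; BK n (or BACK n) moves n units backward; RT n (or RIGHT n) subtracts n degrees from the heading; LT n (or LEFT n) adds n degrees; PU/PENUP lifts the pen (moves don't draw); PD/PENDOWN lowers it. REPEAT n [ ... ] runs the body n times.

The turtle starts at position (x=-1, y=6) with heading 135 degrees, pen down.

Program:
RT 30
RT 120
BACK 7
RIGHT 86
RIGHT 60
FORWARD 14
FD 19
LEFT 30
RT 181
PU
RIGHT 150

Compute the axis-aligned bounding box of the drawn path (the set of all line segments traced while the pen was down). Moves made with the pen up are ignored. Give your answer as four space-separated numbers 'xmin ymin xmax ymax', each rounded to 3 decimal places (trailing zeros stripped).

Executing turtle program step by step:
Start: pos=(-1,6), heading=135, pen down
RT 30: heading 135 -> 105
RT 120: heading 105 -> 345
BK 7: (-1,6) -> (-7.761,7.812) [heading=345, draw]
RT 86: heading 345 -> 259
RT 60: heading 259 -> 199
FD 14: (-7.761,7.812) -> (-20.999,3.254) [heading=199, draw]
FD 19: (-20.999,3.254) -> (-38.964,-2.932) [heading=199, draw]
LT 30: heading 199 -> 229
RT 181: heading 229 -> 48
PU: pen up
RT 150: heading 48 -> 258
Final: pos=(-38.964,-2.932), heading=258, 3 segment(s) drawn

Segment endpoints: x in {-38.964, -20.999, -7.761, -1}, y in {-2.932, 3.254, 6, 7.812}
xmin=-38.964, ymin=-2.932, xmax=-1, ymax=7.812

Answer: -38.964 -2.932 -1 7.812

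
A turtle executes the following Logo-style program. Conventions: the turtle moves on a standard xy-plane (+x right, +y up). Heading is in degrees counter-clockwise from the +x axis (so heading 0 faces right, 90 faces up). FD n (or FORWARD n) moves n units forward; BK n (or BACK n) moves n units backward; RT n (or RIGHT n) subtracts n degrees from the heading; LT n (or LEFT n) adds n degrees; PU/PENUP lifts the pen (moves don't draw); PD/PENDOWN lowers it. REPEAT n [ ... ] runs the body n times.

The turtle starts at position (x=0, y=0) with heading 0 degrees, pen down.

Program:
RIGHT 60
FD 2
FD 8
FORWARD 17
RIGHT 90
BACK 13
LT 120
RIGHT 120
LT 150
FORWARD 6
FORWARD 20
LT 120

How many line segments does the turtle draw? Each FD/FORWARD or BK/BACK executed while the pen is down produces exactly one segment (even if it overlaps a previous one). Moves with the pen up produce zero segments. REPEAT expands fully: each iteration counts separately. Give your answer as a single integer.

Answer: 6

Derivation:
Executing turtle program step by step:
Start: pos=(0,0), heading=0, pen down
RT 60: heading 0 -> 300
FD 2: (0,0) -> (1,-1.732) [heading=300, draw]
FD 8: (1,-1.732) -> (5,-8.66) [heading=300, draw]
FD 17: (5,-8.66) -> (13.5,-23.383) [heading=300, draw]
RT 90: heading 300 -> 210
BK 13: (13.5,-23.383) -> (24.758,-16.883) [heading=210, draw]
LT 120: heading 210 -> 330
RT 120: heading 330 -> 210
LT 150: heading 210 -> 0
FD 6: (24.758,-16.883) -> (30.758,-16.883) [heading=0, draw]
FD 20: (30.758,-16.883) -> (50.758,-16.883) [heading=0, draw]
LT 120: heading 0 -> 120
Final: pos=(50.758,-16.883), heading=120, 6 segment(s) drawn
Segments drawn: 6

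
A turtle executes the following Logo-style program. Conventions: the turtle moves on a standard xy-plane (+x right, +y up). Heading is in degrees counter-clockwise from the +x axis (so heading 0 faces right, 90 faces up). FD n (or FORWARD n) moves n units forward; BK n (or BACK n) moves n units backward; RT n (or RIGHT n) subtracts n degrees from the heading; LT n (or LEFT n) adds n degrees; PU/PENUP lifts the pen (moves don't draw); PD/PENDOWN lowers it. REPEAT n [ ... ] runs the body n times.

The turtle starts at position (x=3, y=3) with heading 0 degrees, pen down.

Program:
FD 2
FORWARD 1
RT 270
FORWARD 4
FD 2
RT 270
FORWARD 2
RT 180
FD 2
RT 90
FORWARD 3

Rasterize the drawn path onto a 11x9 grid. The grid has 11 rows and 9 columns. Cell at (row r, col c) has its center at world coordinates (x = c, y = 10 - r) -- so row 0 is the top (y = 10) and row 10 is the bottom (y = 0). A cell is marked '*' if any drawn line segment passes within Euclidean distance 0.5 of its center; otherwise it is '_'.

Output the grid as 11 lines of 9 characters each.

Answer: _________
____***__
______*__
______*__
______*__
______*__
______*__
___****__
_________
_________
_________

Derivation:
Segment 0: (3,3) -> (5,3)
Segment 1: (5,3) -> (6,3)
Segment 2: (6,3) -> (6,7)
Segment 3: (6,7) -> (6,9)
Segment 4: (6,9) -> (4,9)
Segment 5: (4,9) -> (6,9)
Segment 6: (6,9) -> (6,6)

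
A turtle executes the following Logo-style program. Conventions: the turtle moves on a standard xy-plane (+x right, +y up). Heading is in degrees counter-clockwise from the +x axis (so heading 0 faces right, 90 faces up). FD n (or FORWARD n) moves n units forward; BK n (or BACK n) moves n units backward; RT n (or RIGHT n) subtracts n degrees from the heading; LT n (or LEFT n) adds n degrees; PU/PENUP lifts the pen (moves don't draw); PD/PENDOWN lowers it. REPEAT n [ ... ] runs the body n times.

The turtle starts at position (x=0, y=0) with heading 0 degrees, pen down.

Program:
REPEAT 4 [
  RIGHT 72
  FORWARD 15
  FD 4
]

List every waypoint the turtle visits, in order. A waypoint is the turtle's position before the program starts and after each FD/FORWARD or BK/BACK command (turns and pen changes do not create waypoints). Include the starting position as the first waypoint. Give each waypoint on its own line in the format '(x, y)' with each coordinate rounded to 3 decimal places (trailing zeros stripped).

Executing turtle program step by step:
Start: pos=(0,0), heading=0, pen down
REPEAT 4 [
  -- iteration 1/4 --
  RT 72: heading 0 -> 288
  FD 15: (0,0) -> (4.635,-14.266) [heading=288, draw]
  FD 4: (4.635,-14.266) -> (5.871,-18.07) [heading=288, draw]
  -- iteration 2/4 --
  RT 72: heading 288 -> 216
  FD 15: (5.871,-18.07) -> (-6.264,-26.887) [heading=216, draw]
  FD 4: (-6.264,-26.887) -> (-9.5,-29.238) [heading=216, draw]
  -- iteration 3/4 --
  RT 72: heading 216 -> 144
  FD 15: (-9.5,-29.238) -> (-21.635,-20.421) [heading=144, draw]
  FD 4: (-21.635,-20.421) -> (-24.871,-18.07) [heading=144, draw]
  -- iteration 4/4 --
  RT 72: heading 144 -> 72
  FD 15: (-24.871,-18.07) -> (-20.236,-3.804) [heading=72, draw]
  FD 4: (-20.236,-3.804) -> (-19,0) [heading=72, draw]
]
Final: pos=(-19,0), heading=72, 8 segment(s) drawn
Waypoints (9 total):
(0, 0)
(4.635, -14.266)
(5.871, -18.07)
(-6.264, -26.887)
(-9.5, -29.238)
(-21.635, -20.421)
(-24.871, -18.07)
(-20.236, -3.804)
(-19, 0)

Answer: (0, 0)
(4.635, -14.266)
(5.871, -18.07)
(-6.264, -26.887)
(-9.5, -29.238)
(-21.635, -20.421)
(-24.871, -18.07)
(-20.236, -3.804)
(-19, 0)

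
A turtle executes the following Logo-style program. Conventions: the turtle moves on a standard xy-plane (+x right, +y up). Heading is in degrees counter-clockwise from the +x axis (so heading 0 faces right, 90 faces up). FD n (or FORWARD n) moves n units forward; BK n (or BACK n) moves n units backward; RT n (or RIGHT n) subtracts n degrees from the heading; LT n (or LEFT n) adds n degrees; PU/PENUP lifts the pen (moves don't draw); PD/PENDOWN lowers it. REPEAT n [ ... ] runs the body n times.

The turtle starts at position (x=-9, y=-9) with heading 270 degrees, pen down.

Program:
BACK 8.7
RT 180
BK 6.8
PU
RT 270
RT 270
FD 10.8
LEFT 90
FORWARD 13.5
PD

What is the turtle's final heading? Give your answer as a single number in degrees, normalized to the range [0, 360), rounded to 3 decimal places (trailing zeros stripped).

Answer: 0

Derivation:
Executing turtle program step by step:
Start: pos=(-9,-9), heading=270, pen down
BK 8.7: (-9,-9) -> (-9,-0.3) [heading=270, draw]
RT 180: heading 270 -> 90
BK 6.8: (-9,-0.3) -> (-9,-7.1) [heading=90, draw]
PU: pen up
RT 270: heading 90 -> 180
RT 270: heading 180 -> 270
FD 10.8: (-9,-7.1) -> (-9,-17.9) [heading=270, move]
LT 90: heading 270 -> 0
FD 13.5: (-9,-17.9) -> (4.5,-17.9) [heading=0, move]
PD: pen down
Final: pos=(4.5,-17.9), heading=0, 2 segment(s) drawn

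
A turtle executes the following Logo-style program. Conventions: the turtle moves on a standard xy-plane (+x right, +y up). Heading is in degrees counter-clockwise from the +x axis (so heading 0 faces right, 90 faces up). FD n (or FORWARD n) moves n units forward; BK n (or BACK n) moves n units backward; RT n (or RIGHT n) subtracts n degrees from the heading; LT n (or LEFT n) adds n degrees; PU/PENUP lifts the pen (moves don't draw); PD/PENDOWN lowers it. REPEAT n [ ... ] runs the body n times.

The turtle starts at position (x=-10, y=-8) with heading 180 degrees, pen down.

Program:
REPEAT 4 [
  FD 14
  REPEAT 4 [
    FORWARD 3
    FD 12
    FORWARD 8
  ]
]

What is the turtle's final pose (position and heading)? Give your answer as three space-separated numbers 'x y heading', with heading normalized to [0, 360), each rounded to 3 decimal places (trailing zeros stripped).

Executing turtle program step by step:
Start: pos=(-10,-8), heading=180, pen down
REPEAT 4 [
  -- iteration 1/4 --
  FD 14: (-10,-8) -> (-24,-8) [heading=180, draw]
  REPEAT 4 [
    -- iteration 1/4 --
    FD 3: (-24,-8) -> (-27,-8) [heading=180, draw]
    FD 12: (-27,-8) -> (-39,-8) [heading=180, draw]
    FD 8: (-39,-8) -> (-47,-8) [heading=180, draw]
    -- iteration 2/4 --
    FD 3: (-47,-8) -> (-50,-8) [heading=180, draw]
    FD 12: (-50,-8) -> (-62,-8) [heading=180, draw]
    FD 8: (-62,-8) -> (-70,-8) [heading=180, draw]
    -- iteration 3/4 --
    FD 3: (-70,-8) -> (-73,-8) [heading=180, draw]
    FD 12: (-73,-8) -> (-85,-8) [heading=180, draw]
    FD 8: (-85,-8) -> (-93,-8) [heading=180, draw]
    -- iteration 4/4 --
    FD 3: (-93,-8) -> (-96,-8) [heading=180, draw]
    FD 12: (-96,-8) -> (-108,-8) [heading=180, draw]
    FD 8: (-108,-8) -> (-116,-8) [heading=180, draw]
  ]
  -- iteration 2/4 --
  FD 14: (-116,-8) -> (-130,-8) [heading=180, draw]
  REPEAT 4 [
    -- iteration 1/4 --
    FD 3: (-130,-8) -> (-133,-8) [heading=180, draw]
    FD 12: (-133,-8) -> (-145,-8) [heading=180, draw]
    FD 8: (-145,-8) -> (-153,-8) [heading=180, draw]
    -- iteration 2/4 --
    FD 3: (-153,-8) -> (-156,-8) [heading=180, draw]
    FD 12: (-156,-8) -> (-168,-8) [heading=180, draw]
    FD 8: (-168,-8) -> (-176,-8) [heading=180, draw]
    -- iteration 3/4 --
    FD 3: (-176,-8) -> (-179,-8) [heading=180, draw]
    FD 12: (-179,-8) -> (-191,-8) [heading=180, draw]
    FD 8: (-191,-8) -> (-199,-8) [heading=180, draw]
    -- iteration 4/4 --
    FD 3: (-199,-8) -> (-202,-8) [heading=180, draw]
    FD 12: (-202,-8) -> (-214,-8) [heading=180, draw]
    FD 8: (-214,-8) -> (-222,-8) [heading=180, draw]
  ]
  -- iteration 3/4 --
  FD 14: (-222,-8) -> (-236,-8) [heading=180, draw]
  REPEAT 4 [
    -- iteration 1/4 --
    FD 3: (-236,-8) -> (-239,-8) [heading=180, draw]
    FD 12: (-239,-8) -> (-251,-8) [heading=180, draw]
    FD 8: (-251,-8) -> (-259,-8) [heading=180, draw]
    -- iteration 2/4 --
    FD 3: (-259,-8) -> (-262,-8) [heading=180, draw]
    FD 12: (-262,-8) -> (-274,-8) [heading=180, draw]
    FD 8: (-274,-8) -> (-282,-8) [heading=180, draw]
    -- iteration 3/4 --
    FD 3: (-282,-8) -> (-285,-8) [heading=180, draw]
    FD 12: (-285,-8) -> (-297,-8) [heading=180, draw]
    FD 8: (-297,-8) -> (-305,-8) [heading=180, draw]
    -- iteration 4/4 --
    FD 3: (-305,-8) -> (-308,-8) [heading=180, draw]
    FD 12: (-308,-8) -> (-320,-8) [heading=180, draw]
    FD 8: (-320,-8) -> (-328,-8) [heading=180, draw]
  ]
  -- iteration 4/4 --
  FD 14: (-328,-8) -> (-342,-8) [heading=180, draw]
  REPEAT 4 [
    -- iteration 1/4 --
    FD 3: (-342,-8) -> (-345,-8) [heading=180, draw]
    FD 12: (-345,-8) -> (-357,-8) [heading=180, draw]
    FD 8: (-357,-8) -> (-365,-8) [heading=180, draw]
    -- iteration 2/4 --
    FD 3: (-365,-8) -> (-368,-8) [heading=180, draw]
    FD 12: (-368,-8) -> (-380,-8) [heading=180, draw]
    FD 8: (-380,-8) -> (-388,-8) [heading=180, draw]
    -- iteration 3/4 --
    FD 3: (-388,-8) -> (-391,-8) [heading=180, draw]
    FD 12: (-391,-8) -> (-403,-8) [heading=180, draw]
    FD 8: (-403,-8) -> (-411,-8) [heading=180, draw]
    -- iteration 4/4 --
    FD 3: (-411,-8) -> (-414,-8) [heading=180, draw]
    FD 12: (-414,-8) -> (-426,-8) [heading=180, draw]
    FD 8: (-426,-8) -> (-434,-8) [heading=180, draw]
  ]
]
Final: pos=(-434,-8), heading=180, 52 segment(s) drawn

Answer: -434 -8 180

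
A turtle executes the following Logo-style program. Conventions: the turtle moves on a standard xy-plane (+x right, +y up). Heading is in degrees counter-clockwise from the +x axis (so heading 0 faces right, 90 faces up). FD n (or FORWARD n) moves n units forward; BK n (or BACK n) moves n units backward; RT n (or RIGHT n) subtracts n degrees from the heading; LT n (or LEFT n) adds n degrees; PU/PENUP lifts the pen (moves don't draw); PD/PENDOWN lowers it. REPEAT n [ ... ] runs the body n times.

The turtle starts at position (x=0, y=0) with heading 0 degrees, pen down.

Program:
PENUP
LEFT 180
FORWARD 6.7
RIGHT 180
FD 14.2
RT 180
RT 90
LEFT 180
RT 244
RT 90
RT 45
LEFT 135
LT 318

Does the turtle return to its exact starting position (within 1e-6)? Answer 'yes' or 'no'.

Answer: no

Derivation:
Executing turtle program step by step:
Start: pos=(0,0), heading=0, pen down
PU: pen up
LT 180: heading 0 -> 180
FD 6.7: (0,0) -> (-6.7,0) [heading=180, move]
RT 180: heading 180 -> 0
FD 14.2: (-6.7,0) -> (7.5,0) [heading=0, move]
RT 180: heading 0 -> 180
RT 90: heading 180 -> 90
LT 180: heading 90 -> 270
RT 244: heading 270 -> 26
RT 90: heading 26 -> 296
RT 45: heading 296 -> 251
LT 135: heading 251 -> 26
LT 318: heading 26 -> 344
Final: pos=(7.5,0), heading=344, 0 segment(s) drawn

Start position: (0, 0)
Final position: (7.5, 0)
Distance = 7.5; >= 1e-6 -> NOT closed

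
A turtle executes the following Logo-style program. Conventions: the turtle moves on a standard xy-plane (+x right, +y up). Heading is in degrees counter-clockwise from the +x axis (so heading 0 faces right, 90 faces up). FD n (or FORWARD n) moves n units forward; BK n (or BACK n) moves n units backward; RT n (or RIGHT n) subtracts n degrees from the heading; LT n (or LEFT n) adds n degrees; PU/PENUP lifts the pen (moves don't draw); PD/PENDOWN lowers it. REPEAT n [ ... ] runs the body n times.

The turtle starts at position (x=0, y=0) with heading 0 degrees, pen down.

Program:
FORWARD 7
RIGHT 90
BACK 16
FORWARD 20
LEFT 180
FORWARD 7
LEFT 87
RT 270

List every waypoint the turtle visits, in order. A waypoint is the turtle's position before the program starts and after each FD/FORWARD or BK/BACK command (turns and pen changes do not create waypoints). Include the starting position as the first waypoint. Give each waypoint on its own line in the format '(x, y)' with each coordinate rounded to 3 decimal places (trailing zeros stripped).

Executing turtle program step by step:
Start: pos=(0,0), heading=0, pen down
FD 7: (0,0) -> (7,0) [heading=0, draw]
RT 90: heading 0 -> 270
BK 16: (7,0) -> (7,16) [heading=270, draw]
FD 20: (7,16) -> (7,-4) [heading=270, draw]
LT 180: heading 270 -> 90
FD 7: (7,-4) -> (7,3) [heading=90, draw]
LT 87: heading 90 -> 177
RT 270: heading 177 -> 267
Final: pos=(7,3), heading=267, 4 segment(s) drawn
Waypoints (5 total):
(0, 0)
(7, 0)
(7, 16)
(7, -4)
(7, 3)

Answer: (0, 0)
(7, 0)
(7, 16)
(7, -4)
(7, 3)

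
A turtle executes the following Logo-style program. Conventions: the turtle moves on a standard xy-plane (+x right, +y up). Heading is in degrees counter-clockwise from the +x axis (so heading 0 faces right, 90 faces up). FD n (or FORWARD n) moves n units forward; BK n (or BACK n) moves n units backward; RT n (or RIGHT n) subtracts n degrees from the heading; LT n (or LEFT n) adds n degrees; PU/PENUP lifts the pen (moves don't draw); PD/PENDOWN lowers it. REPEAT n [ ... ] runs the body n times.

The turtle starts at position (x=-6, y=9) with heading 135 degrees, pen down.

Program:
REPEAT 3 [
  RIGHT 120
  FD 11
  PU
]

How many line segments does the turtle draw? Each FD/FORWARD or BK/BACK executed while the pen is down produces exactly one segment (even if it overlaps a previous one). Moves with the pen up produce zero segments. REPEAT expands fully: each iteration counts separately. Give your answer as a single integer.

Executing turtle program step by step:
Start: pos=(-6,9), heading=135, pen down
REPEAT 3 [
  -- iteration 1/3 --
  RT 120: heading 135 -> 15
  FD 11: (-6,9) -> (4.625,11.847) [heading=15, draw]
  PU: pen up
  -- iteration 2/3 --
  RT 120: heading 15 -> 255
  FD 11: (4.625,11.847) -> (1.778,1.222) [heading=255, move]
  PU: pen up
  -- iteration 3/3 --
  RT 120: heading 255 -> 135
  FD 11: (1.778,1.222) -> (-6,9) [heading=135, move]
  PU: pen up
]
Final: pos=(-6,9), heading=135, 1 segment(s) drawn
Segments drawn: 1

Answer: 1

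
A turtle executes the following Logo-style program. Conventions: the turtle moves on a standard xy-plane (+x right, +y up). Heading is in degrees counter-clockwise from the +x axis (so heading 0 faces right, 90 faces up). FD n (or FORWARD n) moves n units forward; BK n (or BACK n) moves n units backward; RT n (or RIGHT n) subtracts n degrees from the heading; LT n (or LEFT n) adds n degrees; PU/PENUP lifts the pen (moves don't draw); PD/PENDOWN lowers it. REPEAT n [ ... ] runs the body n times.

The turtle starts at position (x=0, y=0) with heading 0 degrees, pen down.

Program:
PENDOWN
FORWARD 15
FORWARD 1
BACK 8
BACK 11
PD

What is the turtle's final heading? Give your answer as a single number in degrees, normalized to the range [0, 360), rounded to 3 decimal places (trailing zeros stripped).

Answer: 0

Derivation:
Executing turtle program step by step:
Start: pos=(0,0), heading=0, pen down
PD: pen down
FD 15: (0,0) -> (15,0) [heading=0, draw]
FD 1: (15,0) -> (16,0) [heading=0, draw]
BK 8: (16,0) -> (8,0) [heading=0, draw]
BK 11: (8,0) -> (-3,0) [heading=0, draw]
PD: pen down
Final: pos=(-3,0), heading=0, 4 segment(s) drawn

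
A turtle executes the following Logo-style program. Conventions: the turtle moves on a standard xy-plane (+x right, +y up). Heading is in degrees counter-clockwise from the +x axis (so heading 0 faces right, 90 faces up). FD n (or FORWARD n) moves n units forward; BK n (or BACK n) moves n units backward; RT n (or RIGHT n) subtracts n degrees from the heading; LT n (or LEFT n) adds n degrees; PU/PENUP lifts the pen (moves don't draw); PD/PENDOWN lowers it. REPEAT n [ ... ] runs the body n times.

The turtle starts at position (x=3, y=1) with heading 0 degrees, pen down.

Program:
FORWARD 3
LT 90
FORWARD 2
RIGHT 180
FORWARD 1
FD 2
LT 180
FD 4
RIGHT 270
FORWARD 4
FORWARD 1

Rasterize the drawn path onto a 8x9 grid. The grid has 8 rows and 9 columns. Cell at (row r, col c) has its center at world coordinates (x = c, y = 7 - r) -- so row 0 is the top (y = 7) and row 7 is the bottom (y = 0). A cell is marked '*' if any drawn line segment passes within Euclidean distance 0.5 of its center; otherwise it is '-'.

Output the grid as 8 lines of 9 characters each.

Answer: ---------
---------
---------
-******--
------*--
------*--
---****--
------*--

Derivation:
Segment 0: (3,1) -> (6,1)
Segment 1: (6,1) -> (6,3)
Segment 2: (6,3) -> (6,2)
Segment 3: (6,2) -> (6,0)
Segment 4: (6,0) -> (6,4)
Segment 5: (6,4) -> (2,4)
Segment 6: (2,4) -> (1,4)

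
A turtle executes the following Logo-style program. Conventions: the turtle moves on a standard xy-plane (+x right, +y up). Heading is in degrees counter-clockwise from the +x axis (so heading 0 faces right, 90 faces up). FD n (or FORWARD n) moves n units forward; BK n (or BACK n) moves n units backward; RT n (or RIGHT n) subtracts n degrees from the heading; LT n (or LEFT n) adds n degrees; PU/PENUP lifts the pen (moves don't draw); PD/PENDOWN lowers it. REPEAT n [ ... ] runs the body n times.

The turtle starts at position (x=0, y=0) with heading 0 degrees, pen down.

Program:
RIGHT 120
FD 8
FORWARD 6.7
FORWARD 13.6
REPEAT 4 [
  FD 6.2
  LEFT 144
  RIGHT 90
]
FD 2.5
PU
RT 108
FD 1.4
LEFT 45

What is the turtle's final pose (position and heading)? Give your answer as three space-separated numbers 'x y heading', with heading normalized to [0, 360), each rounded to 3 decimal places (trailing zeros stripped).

Executing turtle program step by step:
Start: pos=(0,0), heading=0, pen down
RT 120: heading 0 -> 240
FD 8: (0,0) -> (-4,-6.928) [heading=240, draw]
FD 6.7: (-4,-6.928) -> (-7.35,-12.731) [heading=240, draw]
FD 13.6: (-7.35,-12.731) -> (-14.15,-24.509) [heading=240, draw]
REPEAT 4 [
  -- iteration 1/4 --
  FD 6.2: (-14.15,-24.509) -> (-17.25,-29.878) [heading=240, draw]
  LT 144: heading 240 -> 24
  RT 90: heading 24 -> 294
  -- iteration 2/4 --
  FD 6.2: (-17.25,-29.878) -> (-14.728,-35.542) [heading=294, draw]
  LT 144: heading 294 -> 78
  RT 90: heading 78 -> 348
  -- iteration 3/4 --
  FD 6.2: (-14.728,-35.542) -> (-8.664,-36.831) [heading=348, draw]
  LT 144: heading 348 -> 132
  RT 90: heading 132 -> 42
  -- iteration 4/4 --
  FD 6.2: (-8.664,-36.831) -> (-4.056,-32.682) [heading=42, draw]
  LT 144: heading 42 -> 186
  RT 90: heading 186 -> 96
]
FD 2.5: (-4.056,-32.682) -> (-4.318,-30.196) [heading=96, draw]
PU: pen up
RT 108: heading 96 -> 348
FD 1.4: (-4.318,-30.196) -> (-2.948,-30.487) [heading=348, move]
LT 45: heading 348 -> 33
Final: pos=(-2.948,-30.487), heading=33, 8 segment(s) drawn

Answer: -2.948 -30.487 33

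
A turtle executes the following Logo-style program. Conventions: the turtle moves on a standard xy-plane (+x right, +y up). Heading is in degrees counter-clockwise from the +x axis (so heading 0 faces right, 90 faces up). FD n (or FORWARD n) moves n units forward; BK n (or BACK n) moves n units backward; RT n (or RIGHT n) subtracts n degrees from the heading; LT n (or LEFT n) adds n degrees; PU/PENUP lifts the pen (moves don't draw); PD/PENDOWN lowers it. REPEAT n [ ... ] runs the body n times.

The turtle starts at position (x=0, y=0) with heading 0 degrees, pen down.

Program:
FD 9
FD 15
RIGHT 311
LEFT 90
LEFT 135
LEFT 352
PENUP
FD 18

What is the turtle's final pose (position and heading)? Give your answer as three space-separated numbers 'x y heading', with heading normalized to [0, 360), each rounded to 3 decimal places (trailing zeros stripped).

Executing turtle program step by step:
Start: pos=(0,0), heading=0, pen down
FD 9: (0,0) -> (9,0) [heading=0, draw]
FD 15: (9,0) -> (24,0) [heading=0, draw]
RT 311: heading 0 -> 49
LT 90: heading 49 -> 139
LT 135: heading 139 -> 274
LT 352: heading 274 -> 266
PU: pen up
FD 18: (24,0) -> (22.744,-17.956) [heading=266, move]
Final: pos=(22.744,-17.956), heading=266, 2 segment(s) drawn

Answer: 22.744 -17.956 266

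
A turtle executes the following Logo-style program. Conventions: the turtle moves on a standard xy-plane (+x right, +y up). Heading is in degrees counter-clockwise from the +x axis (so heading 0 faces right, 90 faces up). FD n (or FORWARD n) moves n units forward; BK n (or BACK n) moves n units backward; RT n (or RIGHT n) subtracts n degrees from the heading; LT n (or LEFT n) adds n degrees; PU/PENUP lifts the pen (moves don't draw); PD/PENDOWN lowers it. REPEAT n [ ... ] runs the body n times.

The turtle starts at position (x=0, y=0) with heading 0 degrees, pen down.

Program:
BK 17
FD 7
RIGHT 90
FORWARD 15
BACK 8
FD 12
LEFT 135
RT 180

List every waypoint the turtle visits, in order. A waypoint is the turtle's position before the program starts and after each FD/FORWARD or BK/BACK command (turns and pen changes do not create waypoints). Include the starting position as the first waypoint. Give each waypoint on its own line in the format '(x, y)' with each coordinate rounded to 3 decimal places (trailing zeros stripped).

Answer: (0, 0)
(-17, 0)
(-10, 0)
(-10, -15)
(-10, -7)
(-10, -19)

Derivation:
Executing turtle program step by step:
Start: pos=(0,0), heading=0, pen down
BK 17: (0,0) -> (-17,0) [heading=0, draw]
FD 7: (-17,0) -> (-10,0) [heading=0, draw]
RT 90: heading 0 -> 270
FD 15: (-10,0) -> (-10,-15) [heading=270, draw]
BK 8: (-10,-15) -> (-10,-7) [heading=270, draw]
FD 12: (-10,-7) -> (-10,-19) [heading=270, draw]
LT 135: heading 270 -> 45
RT 180: heading 45 -> 225
Final: pos=(-10,-19), heading=225, 5 segment(s) drawn
Waypoints (6 total):
(0, 0)
(-17, 0)
(-10, 0)
(-10, -15)
(-10, -7)
(-10, -19)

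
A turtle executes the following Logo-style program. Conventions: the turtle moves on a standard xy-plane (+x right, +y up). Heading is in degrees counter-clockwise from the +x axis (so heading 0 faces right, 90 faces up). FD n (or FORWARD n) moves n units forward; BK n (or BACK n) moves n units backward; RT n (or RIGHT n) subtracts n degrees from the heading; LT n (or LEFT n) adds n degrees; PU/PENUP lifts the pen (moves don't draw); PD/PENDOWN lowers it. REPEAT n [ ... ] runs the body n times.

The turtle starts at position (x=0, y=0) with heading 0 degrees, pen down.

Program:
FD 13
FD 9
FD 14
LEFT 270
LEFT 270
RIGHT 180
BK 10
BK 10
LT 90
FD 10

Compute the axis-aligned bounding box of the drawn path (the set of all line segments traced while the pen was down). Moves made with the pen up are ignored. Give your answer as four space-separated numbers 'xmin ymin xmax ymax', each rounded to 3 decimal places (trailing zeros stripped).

Answer: 0 0 36 10

Derivation:
Executing turtle program step by step:
Start: pos=(0,0), heading=0, pen down
FD 13: (0,0) -> (13,0) [heading=0, draw]
FD 9: (13,0) -> (22,0) [heading=0, draw]
FD 14: (22,0) -> (36,0) [heading=0, draw]
LT 270: heading 0 -> 270
LT 270: heading 270 -> 180
RT 180: heading 180 -> 0
BK 10: (36,0) -> (26,0) [heading=0, draw]
BK 10: (26,0) -> (16,0) [heading=0, draw]
LT 90: heading 0 -> 90
FD 10: (16,0) -> (16,10) [heading=90, draw]
Final: pos=(16,10), heading=90, 6 segment(s) drawn

Segment endpoints: x in {0, 13, 16, 16, 22, 26, 36}, y in {0, 0, 0, 10}
xmin=0, ymin=0, xmax=36, ymax=10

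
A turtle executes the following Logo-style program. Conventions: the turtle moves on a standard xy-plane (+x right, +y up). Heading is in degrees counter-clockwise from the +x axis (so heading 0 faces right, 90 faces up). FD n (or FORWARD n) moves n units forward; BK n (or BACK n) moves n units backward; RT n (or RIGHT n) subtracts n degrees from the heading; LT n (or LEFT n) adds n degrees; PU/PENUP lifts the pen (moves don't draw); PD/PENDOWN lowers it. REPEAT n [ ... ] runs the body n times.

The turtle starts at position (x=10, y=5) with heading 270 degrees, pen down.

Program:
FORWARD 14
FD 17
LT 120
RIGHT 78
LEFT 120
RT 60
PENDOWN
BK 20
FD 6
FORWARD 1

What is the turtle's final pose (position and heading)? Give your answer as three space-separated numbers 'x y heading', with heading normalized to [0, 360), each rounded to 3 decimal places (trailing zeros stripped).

Executing turtle program step by step:
Start: pos=(10,5), heading=270, pen down
FD 14: (10,5) -> (10,-9) [heading=270, draw]
FD 17: (10,-9) -> (10,-26) [heading=270, draw]
LT 120: heading 270 -> 30
RT 78: heading 30 -> 312
LT 120: heading 312 -> 72
RT 60: heading 72 -> 12
PD: pen down
BK 20: (10,-26) -> (-9.563,-30.158) [heading=12, draw]
FD 6: (-9.563,-30.158) -> (-3.694,-28.911) [heading=12, draw]
FD 1: (-3.694,-28.911) -> (-2.716,-28.703) [heading=12, draw]
Final: pos=(-2.716,-28.703), heading=12, 5 segment(s) drawn

Answer: -2.716 -28.703 12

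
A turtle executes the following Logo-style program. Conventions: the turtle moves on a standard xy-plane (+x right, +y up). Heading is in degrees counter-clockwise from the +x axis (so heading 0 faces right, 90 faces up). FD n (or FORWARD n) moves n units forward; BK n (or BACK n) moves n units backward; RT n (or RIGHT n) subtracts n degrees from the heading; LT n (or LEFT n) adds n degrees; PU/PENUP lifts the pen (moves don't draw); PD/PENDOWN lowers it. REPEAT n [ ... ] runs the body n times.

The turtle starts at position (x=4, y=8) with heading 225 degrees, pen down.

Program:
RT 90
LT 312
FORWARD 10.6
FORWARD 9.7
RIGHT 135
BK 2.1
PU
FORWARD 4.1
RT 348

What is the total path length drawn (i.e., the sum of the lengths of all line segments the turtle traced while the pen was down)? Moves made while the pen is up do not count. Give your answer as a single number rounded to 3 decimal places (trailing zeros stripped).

Answer: 22.4

Derivation:
Executing turtle program step by step:
Start: pos=(4,8), heading=225, pen down
RT 90: heading 225 -> 135
LT 312: heading 135 -> 87
FD 10.6: (4,8) -> (4.555,18.585) [heading=87, draw]
FD 9.7: (4.555,18.585) -> (5.062,28.272) [heading=87, draw]
RT 135: heading 87 -> 312
BK 2.1: (5.062,28.272) -> (3.657,29.833) [heading=312, draw]
PU: pen up
FD 4.1: (3.657,29.833) -> (6.401,26.786) [heading=312, move]
RT 348: heading 312 -> 324
Final: pos=(6.401,26.786), heading=324, 3 segment(s) drawn

Segment lengths:
  seg 1: (4,8) -> (4.555,18.585), length = 10.6
  seg 2: (4.555,18.585) -> (5.062,28.272), length = 9.7
  seg 3: (5.062,28.272) -> (3.657,29.833), length = 2.1
Total = 22.4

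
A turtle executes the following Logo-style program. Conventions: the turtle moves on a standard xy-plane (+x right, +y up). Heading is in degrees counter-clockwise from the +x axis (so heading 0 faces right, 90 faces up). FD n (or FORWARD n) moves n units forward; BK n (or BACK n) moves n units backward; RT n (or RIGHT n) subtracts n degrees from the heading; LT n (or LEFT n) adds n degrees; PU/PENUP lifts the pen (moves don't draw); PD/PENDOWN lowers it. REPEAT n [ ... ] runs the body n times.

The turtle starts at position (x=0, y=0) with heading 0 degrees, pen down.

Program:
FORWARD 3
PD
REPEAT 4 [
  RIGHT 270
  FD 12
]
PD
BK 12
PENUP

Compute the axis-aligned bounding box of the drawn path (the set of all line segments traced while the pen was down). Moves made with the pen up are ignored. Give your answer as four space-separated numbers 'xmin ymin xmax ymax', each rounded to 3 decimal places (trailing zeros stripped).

Answer: -9 0 3 12

Derivation:
Executing turtle program step by step:
Start: pos=(0,0), heading=0, pen down
FD 3: (0,0) -> (3,0) [heading=0, draw]
PD: pen down
REPEAT 4 [
  -- iteration 1/4 --
  RT 270: heading 0 -> 90
  FD 12: (3,0) -> (3,12) [heading=90, draw]
  -- iteration 2/4 --
  RT 270: heading 90 -> 180
  FD 12: (3,12) -> (-9,12) [heading=180, draw]
  -- iteration 3/4 --
  RT 270: heading 180 -> 270
  FD 12: (-9,12) -> (-9,0) [heading=270, draw]
  -- iteration 4/4 --
  RT 270: heading 270 -> 0
  FD 12: (-9,0) -> (3,0) [heading=0, draw]
]
PD: pen down
BK 12: (3,0) -> (-9,0) [heading=0, draw]
PU: pen up
Final: pos=(-9,0), heading=0, 6 segment(s) drawn

Segment endpoints: x in {-9, -9, 0, 3, 3, 3}, y in {0, 0, 0, 12, 12}
xmin=-9, ymin=0, xmax=3, ymax=12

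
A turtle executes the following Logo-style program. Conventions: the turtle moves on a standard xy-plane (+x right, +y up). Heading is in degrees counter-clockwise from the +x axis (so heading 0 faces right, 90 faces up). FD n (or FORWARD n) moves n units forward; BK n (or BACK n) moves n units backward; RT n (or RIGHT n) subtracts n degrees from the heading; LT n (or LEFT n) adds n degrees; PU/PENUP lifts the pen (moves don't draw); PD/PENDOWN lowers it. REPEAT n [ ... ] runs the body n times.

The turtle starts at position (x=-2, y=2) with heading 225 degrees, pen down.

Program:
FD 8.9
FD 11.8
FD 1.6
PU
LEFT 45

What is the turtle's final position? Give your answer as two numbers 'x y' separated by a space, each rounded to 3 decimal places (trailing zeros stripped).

Executing turtle program step by step:
Start: pos=(-2,2), heading=225, pen down
FD 8.9: (-2,2) -> (-8.293,-4.293) [heading=225, draw]
FD 11.8: (-8.293,-4.293) -> (-16.637,-12.637) [heading=225, draw]
FD 1.6: (-16.637,-12.637) -> (-17.768,-13.768) [heading=225, draw]
PU: pen up
LT 45: heading 225 -> 270
Final: pos=(-17.768,-13.768), heading=270, 3 segment(s) drawn

Answer: -17.768 -13.768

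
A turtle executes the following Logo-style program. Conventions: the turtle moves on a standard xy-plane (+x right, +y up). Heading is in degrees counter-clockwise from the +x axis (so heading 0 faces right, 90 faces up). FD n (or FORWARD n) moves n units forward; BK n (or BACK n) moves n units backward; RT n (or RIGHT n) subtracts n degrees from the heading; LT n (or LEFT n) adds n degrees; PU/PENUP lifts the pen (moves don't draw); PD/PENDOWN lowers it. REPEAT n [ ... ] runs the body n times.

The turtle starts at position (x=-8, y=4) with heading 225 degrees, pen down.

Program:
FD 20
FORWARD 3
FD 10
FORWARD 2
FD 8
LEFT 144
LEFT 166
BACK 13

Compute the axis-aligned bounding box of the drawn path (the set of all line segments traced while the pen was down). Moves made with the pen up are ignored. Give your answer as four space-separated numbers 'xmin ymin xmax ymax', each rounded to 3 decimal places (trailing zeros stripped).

Executing turtle program step by step:
Start: pos=(-8,4), heading=225, pen down
FD 20: (-8,4) -> (-22.142,-10.142) [heading=225, draw]
FD 3: (-22.142,-10.142) -> (-24.263,-12.263) [heading=225, draw]
FD 10: (-24.263,-12.263) -> (-31.335,-19.335) [heading=225, draw]
FD 2: (-31.335,-19.335) -> (-32.749,-20.749) [heading=225, draw]
FD 8: (-32.749,-20.749) -> (-38.406,-26.406) [heading=225, draw]
LT 144: heading 225 -> 9
LT 166: heading 9 -> 175
BK 13: (-38.406,-26.406) -> (-25.455,-27.539) [heading=175, draw]
Final: pos=(-25.455,-27.539), heading=175, 6 segment(s) drawn

Segment endpoints: x in {-38.406, -32.749, -31.335, -25.455, -24.263, -22.142, -8}, y in {-27.539, -26.406, -20.749, -19.335, -12.263, -10.142, 4}
xmin=-38.406, ymin=-27.539, xmax=-8, ymax=4

Answer: -38.406 -27.539 -8 4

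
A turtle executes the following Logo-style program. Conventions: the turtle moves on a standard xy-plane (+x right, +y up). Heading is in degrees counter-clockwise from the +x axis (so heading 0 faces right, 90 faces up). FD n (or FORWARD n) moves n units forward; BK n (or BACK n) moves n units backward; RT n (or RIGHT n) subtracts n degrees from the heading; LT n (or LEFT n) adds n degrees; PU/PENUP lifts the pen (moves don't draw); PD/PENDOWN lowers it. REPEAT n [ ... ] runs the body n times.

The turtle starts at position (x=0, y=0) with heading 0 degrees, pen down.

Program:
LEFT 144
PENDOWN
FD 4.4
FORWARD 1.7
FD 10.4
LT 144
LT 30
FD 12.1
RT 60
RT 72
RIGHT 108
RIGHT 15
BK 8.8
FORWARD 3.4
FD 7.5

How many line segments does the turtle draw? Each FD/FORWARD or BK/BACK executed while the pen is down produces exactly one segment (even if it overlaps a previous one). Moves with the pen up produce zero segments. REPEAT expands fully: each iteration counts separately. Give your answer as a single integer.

Answer: 7

Derivation:
Executing turtle program step by step:
Start: pos=(0,0), heading=0, pen down
LT 144: heading 0 -> 144
PD: pen down
FD 4.4: (0,0) -> (-3.56,2.586) [heading=144, draw]
FD 1.7: (-3.56,2.586) -> (-4.935,3.585) [heading=144, draw]
FD 10.4: (-4.935,3.585) -> (-13.349,9.698) [heading=144, draw]
LT 144: heading 144 -> 288
LT 30: heading 288 -> 318
FD 12.1: (-13.349,9.698) -> (-4.357,1.602) [heading=318, draw]
RT 60: heading 318 -> 258
RT 72: heading 258 -> 186
RT 108: heading 186 -> 78
RT 15: heading 78 -> 63
BK 8.8: (-4.357,1.602) -> (-8.352,-6.239) [heading=63, draw]
FD 3.4: (-8.352,-6.239) -> (-6.808,-3.209) [heading=63, draw]
FD 7.5: (-6.808,-3.209) -> (-3.403,3.473) [heading=63, draw]
Final: pos=(-3.403,3.473), heading=63, 7 segment(s) drawn
Segments drawn: 7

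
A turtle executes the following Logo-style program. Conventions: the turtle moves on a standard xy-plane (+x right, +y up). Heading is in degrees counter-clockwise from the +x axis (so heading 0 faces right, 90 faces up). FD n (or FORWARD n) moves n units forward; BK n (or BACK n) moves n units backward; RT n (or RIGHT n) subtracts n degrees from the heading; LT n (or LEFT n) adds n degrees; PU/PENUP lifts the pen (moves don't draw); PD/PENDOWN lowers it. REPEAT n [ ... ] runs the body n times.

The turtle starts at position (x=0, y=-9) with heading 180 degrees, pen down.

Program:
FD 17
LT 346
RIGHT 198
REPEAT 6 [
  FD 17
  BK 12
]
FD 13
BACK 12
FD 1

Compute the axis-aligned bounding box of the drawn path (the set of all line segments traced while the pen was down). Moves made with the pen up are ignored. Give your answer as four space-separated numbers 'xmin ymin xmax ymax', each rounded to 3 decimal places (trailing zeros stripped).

Executing turtle program step by step:
Start: pos=(0,-9), heading=180, pen down
FD 17: (0,-9) -> (-17,-9) [heading=180, draw]
LT 346: heading 180 -> 166
RT 198: heading 166 -> 328
REPEAT 6 [
  -- iteration 1/6 --
  FD 17: (-17,-9) -> (-2.583,-18.009) [heading=328, draw]
  BK 12: (-2.583,-18.009) -> (-12.76,-11.65) [heading=328, draw]
  -- iteration 2/6 --
  FD 17: (-12.76,-11.65) -> (1.657,-20.658) [heading=328, draw]
  BK 12: (1.657,-20.658) -> (-8.52,-14.299) [heading=328, draw]
  -- iteration 3/6 --
  FD 17: (-8.52,-14.299) -> (5.897,-23.308) [heading=328, draw]
  BK 12: (5.897,-23.308) -> (-4.279,-16.949) [heading=328, draw]
  -- iteration 4/6 --
  FD 17: (-4.279,-16.949) -> (10.138,-25.957) [heading=328, draw]
  BK 12: (10.138,-25.957) -> (-0.039,-19.598) [heading=328, draw]
  -- iteration 5/6 --
  FD 17: (-0.039,-19.598) -> (14.378,-28.607) [heading=328, draw]
  BK 12: (14.378,-28.607) -> (4.201,-22.248) [heading=328, draw]
  -- iteration 6/6 --
  FD 17: (4.201,-22.248) -> (18.618,-31.257) [heading=328, draw]
  BK 12: (18.618,-31.257) -> (8.441,-24.898) [heading=328, draw]
]
FD 13: (8.441,-24.898) -> (19.466,-31.787) [heading=328, draw]
BK 12: (19.466,-31.787) -> (9.289,-25.427) [heading=328, draw]
FD 1: (9.289,-25.427) -> (10.138,-25.957) [heading=328, draw]
Final: pos=(10.138,-25.957), heading=328, 16 segment(s) drawn

Segment endpoints: x in {-17, -12.76, -8.52, -4.279, -2.583, -0.039, 0, 1.657, 4.201, 5.897, 8.441, 9.289, 10.138, 10.138, 14.378, 18.618, 19.466}, y in {-31.787, -31.257, -28.607, -25.957, -25.427, -24.898, -23.308, -22.248, -20.658, -19.598, -18.009, -16.949, -14.299, -11.65, -9, -9}
xmin=-17, ymin=-31.787, xmax=19.466, ymax=-9

Answer: -17 -31.787 19.466 -9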